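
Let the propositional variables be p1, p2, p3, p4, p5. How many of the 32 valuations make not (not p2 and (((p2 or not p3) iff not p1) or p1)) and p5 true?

Initial set: {(not (not p2 and (((p2 or not p3) iff not p1) or p1)) and p5)}.
(not (not p2 and (((p2 or not p3) iff not p1) or p1)) and p5): α-rule — add not (not p2 and (((p2 or not p3) iff not p1) or p1)), p5.
not (not p2 and (((p2 or not p3) iff not p1) or p1)): β-rule — branch into not not p2  //  not (((p2 or not p3) iff not p1) or p1).
  branch 1 (add not not p2):
    ○ open, literals {p2=1, p5=1}.
  branch 2 (add not (((p2 or not p3) iff not p1) or p1)):
    not (((p2 or not p3) iff not p1) or p1): α-rule — add not ((p2 or not p3) iff not p1), not p1.
    not ((p2 or not p3) iff not p1): β-rule — branch into (p2 or not p3), not not p1  //  not (p2 or not p3), not p1.
      branch 2.1 (add (p2 or not p3), not not p1):
        × closes — contains both p1 and not p1.
      branch 2.2 (add not (p2 or not p3), not p1):
        not (p2 or not p3): α-rule — add not p2, not not p3.
        ○ open, literals {p1=0, p2=0, p3=1, p5=1}.
1 branch closed, 2 open.
Each open branch fixes some atoms; the unmentioned ones are free. Counting distinct full assignments: branch {p2=1, p5=1} (p1, p3, p4) contributes 8 new; branch {p1=0, p2=0, p3=1, p5=1} (p4) contributes 2 new. Total: 10.

10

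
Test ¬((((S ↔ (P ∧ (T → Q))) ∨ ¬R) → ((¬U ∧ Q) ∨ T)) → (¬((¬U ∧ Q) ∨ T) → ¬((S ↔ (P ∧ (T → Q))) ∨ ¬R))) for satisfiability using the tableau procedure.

Unsatisfiable

Initial set: {T ¬((((S ↔ (P ∧ (T → Q))) ∨ ¬R) → ((¬U ∧ Q) ∨ T)) → (¬((¬U ∧ Q) ∨ T) → ¬((S ↔ (P ∧ (T → Q))) ∨ ¬R)))}.
T ¬((((S ↔ (P ∧ (T → Q))) ∨ ¬R) → ((¬U ∧ Q) ∨ T)) → (¬((¬U ∧ Q) ∨ T) → ¬((S ↔ (P ∧ (T → Q))) ∨ ¬R))): α-rule — add T (((S ↔ (P ∧ (T → Q))) ∨ ¬R) → ((¬U ∧ Q) ∨ T)), F (¬((¬U ∧ Q) ∨ T) → ¬((S ↔ (P ∧ (T → Q))) ∨ ¬R)).
F (¬((¬U ∧ Q) ∨ T) → ¬((S ↔ (P ∧ (T → Q))) ∨ ¬R)): α-rule — add T ¬((¬U ∧ Q) ∨ T), F ¬((S ↔ (P ∧ (T → Q))) ∨ ¬R).
T ¬((¬U ∧ Q) ∨ T): α-rule — add F (¬U ∧ Q), F T.
T (((S ↔ (P ∧ (T → Q))) ∨ ¬R) → ((¬U ∧ Q) ∨ T)): β-rule — branch into F ((S ↔ (P ∧ (T → Q))) ∨ ¬R)  //  T ((¬U ∧ Q) ∨ T).
  branch 1 (add F ((S ↔ (P ∧ (T → Q))) ∨ ¬R)):
    F ((S ↔ (P ∧ (T → Q))) ∨ ¬R): α-rule — add F (S ↔ (P ∧ (T → Q))), F ¬R.
    F ¬((S ↔ (P ∧ (T → Q))) ∨ ¬R): β-rule — branch into T (S ↔ (P ∧ (T → Q)))  //  T ¬R.
      branch 1.1 (add T (S ↔ (P ∧ (T → Q)))):
        F (¬U ∧ Q): β-rule — branch into F ¬U  //  F Q.
          branch 1.1.1 (add F ¬U):
            F (S ↔ (P ∧ (T → Q))): β-rule — branch into T S, F (P ∧ (T → Q))  //  F S, T (P ∧ (T → Q)).
              branch 1.1.1.1 (add T S, F (P ∧ (T → Q))):
                T (S ↔ (P ∧ (T → Q))): β-rule — branch into T S, T (P ∧ (T → Q))  //  F S, F (P ∧ (T → Q)).
                  branch 1.1.1.1.1 (add T S, T (P ∧ (T → Q))):
                    T (P ∧ (T → Q)): α-rule — add T P, T (T → Q).
                    F (P ∧ (T → Q)): β-rule — branch into F P  //  F (T → Q).
                      branch 1.1.1.1.1.1 (add F P):
                        × closes — contains both P and ¬P.
                      branch 1.1.1.1.1.2 (add F (T → Q)):
                        F (T → Q): α-rule — add T T, F Q.
                        × closes — contains both T and ¬T.
                  branch 1.1.1.1.2 (add F S, F (P ∧ (T → Q))):
                    × closes — contains both S and ¬S.
              branch 1.1.1.2 (add F S, T (P ∧ (T → Q))):
                T (P ∧ (T → Q)): α-rule — add T P, T (T → Q).
                T (S ↔ (P ∧ (T → Q))): β-rule — branch into T S, T (P ∧ (T → Q))  //  F S, F (P ∧ (T → Q)).
                  branch 1.1.1.2.1 (add T S, T (P ∧ (T → Q))):
                    × closes — contains both S and ¬S.
                  branch 1.1.1.2.2 (add F S, F (P ∧ (T → Q))):
                    T (T → Q): β-rule — branch into F T  //  T Q.
                      branch 1.1.1.2.2.1 (add F T):
                        F (P ∧ (T → Q)): β-rule — branch into F P  //  F (T → Q).
                          branch 1.1.1.2.2.1.1 (add F P):
                            × closes — contains both P and ¬P.
                          branch 1.1.1.2.2.1.2 (add F (T → Q)):
                            F (T → Q): α-rule — add T T, F Q.
                            × closes — contains both T and ¬T.
                      branch 1.1.1.2.2.2 (add T Q):
                        F (P ∧ (T → Q)): β-rule — branch into F P  //  F (T → Q).
                          branch 1.1.1.2.2.2.1 (add F P):
                            × closes — contains both P and ¬P.
                          branch 1.1.1.2.2.2.2 (add F (T → Q)):
                            F (T → Q): α-rule — add T T, F Q.
                            × closes — contains both T and ¬T.
          branch 1.1.2 (add F Q):
            F (S ↔ (P ∧ (T → Q))): β-rule — branch into T S, F (P ∧ (T → Q))  //  F S, T (P ∧ (T → Q)).
              branch 1.1.2.1 (add T S, F (P ∧ (T → Q))):
                T (S ↔ (P ∧ (T → Q))): β-rule — branch into T S, T (P ∧ (T → Q))  //  F S, F (P ∧ (T → Q)).
                  branch 1.1.2.1.1 (add T S, T (P ∧ (T → Q))):
                    T (P ∧ (T → Q)): α-rule — add T P, T (T → Q).
                    F (P ∧ (T → Q)): β-rule — branch into F P  //  F (T → Q).
                      branch 1.1.2.1.1.1 (add F P):
                        × closes — contains both P and ¬P.
                      branch 1.1.2.1.1.2 (add F (T → Q)):
                        F (T → Q): α-rule — add T T, F Q.
                        × closes — contains both T and ¬T.
                  branch 1.1.2.1.2 (add F S, F (P ∧ (T → Q))):
                    × closes — contains both S and ¬S.
              branch 1.1.2.2 (add F S, T (P ∧ (T → Q))):
                T (P ∧ (T → Q)): α-rule — add T P, T (T → Q).
                T (S ↔ (P ∧ (T → Q))): β-rule — branch into T S, T (P ∧ (T → Q))  //  F S, F (P ∧ (T → Q)).
                  branch 1.1.2.2.1 (add T S, T (P ∧ (T → Q))):
                    × closes — contains both S and ¬S.
                  branch 1.1.2.2.2 (add F S, F (P ∧ (T → Q))):
                    T (T → Q): β-rule — branch into F T  //  T Q.
                      branch 1.1.2.2.2.1 (add F T):
                        F (P ∧ (T → Q)): β-rule — branch into F P  //  F (T → Q).
                          branch 1.1.2.2.2.1.1 (add F P):
                            × closes — contains both P and ¬P.
                          branch 1.1.2.2.2.1.2 (add F (T → Q)):
                            F (T → Q): α-rule — add T T, F Q.
                            × closes — contains both T and ¬T.
                      branch 1.1.2.2.2.2 (add T Q):
                        × closes — contains both Q and ¬Q.
      branch 1.2 (add T ¬R):
        × closes — contains both R and ¬R.
  branch 2 (add T ((¬U ∧ Q) ∨ T)):
    F ¬((S ↔ (P ∧ (T → Q))) ∨ ¬R): β-rule — branch into T (S ↔ (P ∧ (T → Q)))  //  T ¬R.
      branch 2.1 (add T (S ↔ (P ∧ (T → Q)))):
        F (¬U ∧ Q): β-rule — branch into F ¬U  //  F Q.
          branch 2.1.1 (add F ¬U):
            T ((¬U ∧ Q) ∨ T): β-rule — branch into T (¬U ∧ Q)  //  T T.
              branch 2.1.1.1 (add T (¬U ∧ Q)):
                T (¬U ∧ Q): α-rule — add T ¬U, T Q.
                × closes — contains both U and ¬U.
              branch 2.1.1.2 (add T T):
                × closes — contains both T and ¬T.
          branch 2.1.2 (add F Q):
            T ((¬U ∧ Q) ∨ T): β-rule — branch into T (¬U ∧ Q)  //  T T.
              branch 2.1.2.1 (add T (¬U ∧ Q)):
                T (¬U ∧ Q): α-rule — add T ¬U, T Q.
                × closes — contains both Q and ¬Q.
              branch 2.1.2.2 (add T T):
                × closes — contains both T and ¬T.
      branch 2.2 (add T ¬R):
        F (¬U ∧ Q): β-rule — branch into F ¬U  //  F Q.
          branch 2.2.1 (add F ¬U):
            T ((¬U ∧ Q) ∨ T): β-rule — branch into T (¬U ∧ Q)  //  T T.
              branch 2.2.1.1 (add T (¬U ∧ Q)):
                T (¬U ∧ Q): α-rule — add T ¬U, T Q.
                × closes — contains both U and ¬U.
              branch 2.2.1.2 (add T T):
                × closes — contains both T and ¬T.
          branch 2.2.2 (add F Q):
            T ((¬U ∧ Q) ∨ T): β-rule — branch into T (¬U ∧ Q)  //  T T.
              branch 2.2.2.1 (add T (¬U ∧ Q)):
                T (¬U ∧ Q): α-rule — add T ¬U, T Q.
                × closes — contains both Q and ¬Q.
              branch 2.2.2.2 (add T T):
                × closes — contains both T and ¬T.
All 24 branches close.
Every branch closed; the formula is unsatisfiable.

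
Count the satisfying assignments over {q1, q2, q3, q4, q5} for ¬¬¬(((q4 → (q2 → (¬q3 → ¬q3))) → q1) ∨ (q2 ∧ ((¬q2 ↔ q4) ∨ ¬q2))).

12

Initial set: {¬¬¬(((q4 → (q2 → (¬q3 → ¬q3))) → q1) ∨ (q2 ∧ ((¬q2 ↔ q4) ∨ ¬q2)))}.
¬¬¬(((q4 → (q2 → (¬q3 → ¬q3))) → q1) ∨ (q2 ∧ ((¬q2 ↔ q4) ∨ ¬q2))): drop double negation, giving ¬(((q4 → (q2 → (¬q3 → ¬q3))) → q1) ∨ (q2 ∧ ((¬q2 ↔ q4) ∨ ¬q2))).
¬(((q4 → (q2 → (¬q3 → ¬q3))) → q1) ∨ (q2 ∧ ((¬q2 ↔ q4) ∨ ¬q2))): α-rule — add ¬((q4 → (q2 → (¬q3 → ¬q3))) → q1), ¬(q2 ∧ ((¬q2 ↔ q4) ∨ ¬q2)).
¬((q4 → (q2 → (¬q3 → ¬q3))) → q1): α-rule — add (q4 → (q2 → (¬q3 → ¬q3))), ¬q1.
¬(q2 ∧ ((¬q2 ↔ q4) ∨ ¬q2)): β-rule — branch into ¬q2  //  ¬((¬q2 ↔ q4) ∨ ¬q2).
  branch 1 (add ¬q2):
    (q4 → (q2 → (¬q3 → ¬q3))): β-rule — branch into ¬q4  //  (q2 → (¬q3 → ¬q3)).
      branch 1.1 (add ¬q4):
        ○ open, literals {q1=0, q2=0, q4=0}.
      branch 1.2 (add (q2 → (¬q3 → ¬q3))):
        (q2 → (¬q3 → ¬q3)): β-rule — branch into ¬q2  //  (¬q3 → ¬q3).
          branch 1.2.1 (add ¬q2):
            ○ open, literals {q1=0, q2=0}.
          branch 1.2.2 (add (¬q3 → ¬q3)):
            (¬q3 → ¬q3): β-rule — branch into ¬¬q3  //  ¬q3.
              branch 1.2.2.1 (add ¬¬q3):
                ○ open, literals {q1=0, q2=0, q3=1}.
              branch 1.2.2.2 (add ¬q3):
                ○ open, literals {q1=0, q2=0, q3=0}.
  branch 2 (add ¬((¬q2 ↔ q4) ∨ ¬q2)):
    ¬((¬q2 ↔ q4) ∨ ¬q2): α-rule — add ¬(¬q2 ↔ q4), ¬¬q2.
    (q4 → (q2 → (¬q3 → ¬q3))): β-rule — branch into ¬q4  //  (q2 → (¬q3 → ¬q3)).
      branch 2.1 (add ¬q4):
        ¬(¬q2 ↔ q4): β-rule — branch into ¬q2, ¬q4  //  ¬¬q2, q4.
          branch 2.1.1 (add ¬q2, ¬q4):
            × closes — contains both q2 and ¬q2.
          branch 2.1.2 (add ¬¬q2, q4):
            × closes — contains both q4 and ¬q4.
      branch 2.2 (add (q2 → (¬q3 → ¬q3))):
        ¬(¬q2 ↔ q4): β-rule — branch into ¬q2, ¬q4  //  ¬¬q2, q4.
          branch 2.2.1 (add ¬q2, ¬q4):
            × closes — contains both q2 and ¬q2.
          branch 2.2.2 (add ¬¬q2, q4):
            (q2 → (¬q3 → ¬q3)): β-rule — branch into ¬q2  //  (¬q3 → ¬q3).
              branch 2.2.2.1 (add ¬q2):
                × closes — contains both q2 and ¬q2.
              branch 2.2.2.2 (add (¬q3 → ¬q3)):
                (¬q3 → ¬q3): β-rule — branch into ¬¬q3  //  ¬q3.
                  branch 2.2.2.2.1 (add ¬¬q3):
                    ○ open, literals {q1=0, q2=1, q3=1, q4=1}.
                  branch 2.2.2.2.2 (add ¬q3):
                    ○ open, literals {q1=0, q2=1, q3=0, q4=1}.
4 branches closed, 6 open.
Each open branch fixes some atoms; the unmentioned ones are free. Counting distinct full assignments: branch {q1=0, q2=0, q4=0} (q3, q5) contributes 4 new; branch {q1=0, q2=0} (q3, q4, q5) contributes 4 new; branch {q1=0, q2=0, q3=1} (q4, q5) contributes 0 new; branch {q1=0, q2=0, q3=0} (q4, q5) contributes 0 new; branch {q1=0, q2=1, q3=1, q4=1} (q5) contributes 2 new; branch {q1=0, q2=1, q3=0, q4=1} (q5) contributes 2 new. Total: 12.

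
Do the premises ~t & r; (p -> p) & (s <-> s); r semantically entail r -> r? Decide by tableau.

Yes

Initial set: {(~t & r); ((p -> p) & (s <-> s)); r; ~(r -> r)}.
(~t & r): α-rule — add ~t, r.
((p -> p) & (s <-> s)): α-rule — add (p -> p), (s <-> s).
~(r -> r): α-rule — add r, ~r.
× closes — contains both r and ~r.
All 1 branch closes.
Every branch closed, so the premises entail the conclusion.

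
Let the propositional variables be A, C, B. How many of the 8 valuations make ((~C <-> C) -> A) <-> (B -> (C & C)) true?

Initial set: {T (((~C <-> C) -> A) <-> (B -> (C & C)))}.
T (((~C <-> C) -> A) <-> (B -> (C & C))): β-rule — branch into T ((~C <-> C) -> A), T (B -> (C & C))  //  F ((~C <-> C) -> A), F (B -> (C & C)).
  branch 1 (add T ((~C <-> C) -> A), T (B -> (C & C))):
    T ((~C <-> C) -> A): β-rule — branch into F (~C <-> C)  //  T A.
      branch 1.1 (add F (~C <-> C)):
        T (B -> (C & C)): β-rule — branch into F B  //  T (C & C).
          branch 1.1.1 (add F B):
            F (~C <-> C): β-rule — branch into T ~C, F C  //  F ~C, T C.
              branch 1.1.1.1 (add T ~C, F C):
                ○ open, literals {B=false, C=false}.
              branch 1.1.1.2 (add F ~C, T C):
                ○ open, literals {B=false, C=true}.
          branch 1.1.2 (add T (C & C)):
            T (C & C): α-rule — add T C, T C.
            F (~C <-> C): β-rule — branch into T ~C, F C  //  F ~C, T C.
              branch 1.1.2.1 (add T ~C, F C):
                × closes — contains both C and ~C.
              branch 1.1.2.2 (add F ~C, T C):
                ○ open, literals {C=true}.
      branch 1.2 (add T A):
        T (B -> (C & C)): β-rule — branch into F B  //  T (C & C).
          branch 1.2.1 (add F B):
            ○ open, literals {A=true, B=false}.
          branch 1.2.2 (add T (C & C)):
            T (C & C): α-rule — add T C, T C.
            ○ open, literals {A=true, C=true}.
  branch 2 (add F ((~C <-> C) -> A), F (B -> (C & C))):
    F ((~C <-> C) -> A): α-rule — add T (~C <-> C), F A.
    F (B -> (C & C)): α-rule — add T B, F (C & C).
    T (~C <-> C): β-rule — branch into T ~C, T C  //  F ~C, F C.
      branch 2.1 (add T ~C, T C):
        × closes — contains both C and ~C.
      branch 2.2 (add F ~C, F C):
        × closes — contains both C and ~C.
3 branches closed, 5 open.
Each open branch fixes some atoms; the unmentioned ones are free. Counting distinct full assignments: branch {B=false, C=false} (A) contributes 2 new; branch {B=false, C=true} (A) contributes 2 new; branch {C=true} (A, B) contributes 2 new; branch {A=true, B=false} (C) contributes 0 new; branch {A=true, C=true} (B) contributes 0 new. Total: 6.

6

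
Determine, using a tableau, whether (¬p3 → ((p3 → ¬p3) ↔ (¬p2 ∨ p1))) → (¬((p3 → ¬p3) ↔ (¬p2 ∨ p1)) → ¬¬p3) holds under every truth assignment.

Assume the negation and expand:
Initial set: {F ((¬p3 → ((p3 → ¬p3) ↔ (¬p2 ∨ p1))) → (¬((p3 → ¬p3) ↔ (¬p2 ∨ p1)) → ¬¬p3))}.
F ((¬p3 → ((p3 → ¬p3) ↔ (¬p2 ∨ p1))) → (¬((p3 → ¬p3) ↔ (¬p2 ∨ p1)) → ¬¬p3)): α-rule — add T (¬p3 → ((p3 → ¬p3) ↔ (¬p2 ∨ p1))), F (¬((p3 → ¬p3) ↔ (¬p2 ∨ p1)) → ¬¬p3).
F (¬((p3 → ¬p3) ↔ (¬p2 ∨ p1)) → ¬¬p3): α-rule — add T ¬((p3 → ¬p3) ↔ (¬p2 ∨ p1)), F ¬¬p3.
F ¬¬p3: drop double negation, giving F p3.
T (¬p3 → ((p3 → ¬p3) ↔ (¬p2 ∨ p1))): β-rule — branch into F ¬p3  //  T ((p3 → ¬p3) ↔ (¬p2 ∨ p1)).
  branch 1 (add F ¬p3):
    × closes — contains both p3 and ¬p3.
  branch 2 (add T ((p3 → ¬p3) ↔ (¬p2 ∨ p1))):
    T ¬((p3 → ¬p3) ↔ (¬p2 ∨ p1)): β-rule — branch into T (p3 → ¬p3), F (¬p2 ∨ p1)  //  F (p3 → ¬p3), T (¬p2 ∨ p1).
      branch 2.1 (add T (p3 → ¬p3), F (¬p2 ∨ p1)):
        F (¬p2 ∨ p1): α-rule — add F ¬p2, F p1.
        T ((p3 → ¬p3) ↔ (¬p2 ∨ p1)): β-rule — branch into T (p3 → ¬p3), T (¬p2 ∨ p1)  //  F (p3 → ¬p3), F (¬p2 ∨ p1).
          branch 2.1.1 (add T (p3 → ¬p3), T (¬p2 ∨ p1)):
            T (p3 → ¬p3): β-rule — branch into F p3  //  T ¬p3.
              branch 2.1.1.1 (add F p3):
                T (p3 → ¬p3): β-rule — branch into F p3  //  T ¬p3.
                  branch 2.1.1.1.1 (add F p3):
                    T (¬p2 ∨ p1): β-rule — branch into T ¬p2  //  T p1.
                      branch 2.1.1.1.1.1 (add T ¬p2):
                        × closes — contains both p2 and ¬p2.
                      branch 2.1.1.1.1.2 (add T p1):
                        × closes — contains both p1 and ¬p1.
                  branch 2.1.1.1.2 (add T ¬p3):
                    T (¬p2 ∨ p1): β-rule — branch into T ¬p2  //  T p1.
                      branch 2.1.1.1.2.1 (add T ¬p2):
                        × closes — contains both p2 and ¬p2.
                      branch 2.1.1.1.2.2 (add T p1):
                        × closes — contains both p1 and ¬p1.
              branch 2.1.1.2 (add T ¬p3):
                T (p3 → ¬p3): β-rule — branch into F p3  //  T ¬p3.
                  branch 2.1.1.2.1 (add F p3):
                    T (¬p2 ∨ p1): β-rule — branch into T ¬p2  //  T p1.
                      branch 2.1.1.2.1.1 (add T ¬p2):
                        × closes — contains both p2 and ¬p2.
                      branch 2.1.1.2.1.2 (add T p1):
                        × closes — contains both p1 and ¬p1.
                  branch 2.1.1.2.2 (add T ¬p3):
                    T (¬p2 ∨ p1): β-rule — branch into T ¬p2  //  T p1.
                      branch 2.1.1.2.2.1 (add T ¬p2):
                        × closes — contains both p2 and ¬p2.
                      branch 2.1.1.2.2.2 (add T p1):
                        × closes — contains both p1 and ¬p1.
          branch 2.1.2 (add F (p3 → ¬p3), F (¬p2 ∨ p1)):
            F (p3 → ¬p3): α-rule — add T p3, F ¬p3.
            × closes — contains both p3 and ¬p3.
      branch 2.2 (add F (p3 → ¬p3), T (¬p2 ∨ p1)):
        F (p3 → ¬p3): α-rule — add T p3, F ¬p3.
        × closes — contains both p3 and ¬p3.
All 11 branches close.
Every branch closed, so the negation is unsatisfiable and the formula is valid.

Valid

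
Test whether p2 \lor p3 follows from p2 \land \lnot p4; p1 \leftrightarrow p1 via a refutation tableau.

Yes

Initial set: {(p2 \land \lnot p4); (p1 \leftrightarrow p1); \lnot (p2 \lor p3)}.
(p2 \land \lnot p4): α-rule — add p2, \lnot p4.
\lnot (p2 \lor p3): α-rule — add \lnot p2, \lnot p3.
× closes — contains both p2 and \lnot p2.
All 1 branch closes.
Every branch closed, so the premises entail the conclusion.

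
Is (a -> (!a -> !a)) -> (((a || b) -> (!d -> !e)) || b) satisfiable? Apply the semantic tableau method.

Initial set: {((a -> (!a -> !a)) -> (((a || b) -> (!d -> !e)) || b))}.
((a -> (!a -> !a)) -> (((a || b) -> (!d -> !e)) || b)): β-rule — branch into !(a -> (!a -> !a))  //  (((a || b) -> (!d -> !e)) || b).
  branch 1 (add !(a -> (!a -> !a))):
    !(a -> (!a -> !a)): α-rule — add a, !(!a -> !a).
    !(!a -> !a): α-rule — add !a, !!a.
    × closes — contains both a and !a.
  branch 2 (add (((a || b) -> (!d -> !e)) || b)):
    (((a || b) -> (!d -> !e)) || b): β-rule — branch into ((a || b) -> (!d -> !e))  //  b.
      branch 2.1 (add ((a || b) -> (!d -> !e))):
        ((a || b) -> (!d -> !e)): β-rule — branch into !(a || b)  //  (!d -> !e).
          branch 2.1.1 (add !(a || b)):
            !(a || b): α-rule — add !a, !b.
            ○ open, literals {a=false, b=false}.
          branch 2.1.2 (add (!d -> !e)):
            (!d -> !e): β-rule — branch into !!d  //  !e.
              branch 2.1.2.1 (add !!d):
                ○ open, literals {d=true}.
              branch 2.1.2.2 (add !e):
                ○ open, literals {e=false}.
      branch 2.2 (add b):
        ○ open, literals {b=true}.
1 branch closed, 4 open.
An open branch gives a satisfying assignment: a=false, b=false.

Satisfiable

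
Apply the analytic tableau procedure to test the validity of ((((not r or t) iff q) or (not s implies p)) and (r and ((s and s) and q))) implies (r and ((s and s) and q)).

Assume the negation and expand:
Initial set: {not (((((not r or t) iff q) or (not s implies p)) and (r and ((s and s) and q))) implies (r and ((s and s) and q)))}.
not (((((not r or t) iff q) or (not s implies p)) and (r and ((s and s) and q))) implies (r and ((s and s) and q))): α-rule — add ((((not r or t) iff q) or (not s implies p)) and (r and ((s and s) and q))), not (r and ((s and s) and q)).
((((not r or t) iff q) or (not s implies p)) and (r and ((s and s) and q))): α-rule — add (((not r or t) iff q) or (not s implies p)), (r and ((s and s) and q)).
(r and ((s and s) and q)): α-rule — add r, ((s and s) and q).
((s and s) and q): α-rule — add (s and s), q.
(s and s): α-rule — add s, s.
not (r and ((s and s) and q)): β-rule — branch into not r  //  not ((s and s) and q).
  branch 1 (add not r):
    × closes — contains both r and not r.
  branch 2 (add not ((s and s) and q)):
    (((not r or t) iff q) or (not s implies p)): β-rule — branch into ((not r or t) iff q)  //  (not s implies p).
      branch 2.1 (add ((not r or t) iff q)):
        not ((s and s) and q): β-rule — branch into not (s and s)  //  not q.
          branch 2.1.1 (add not (s and s)):
            ((not r or t) iff q): β-rule — branch into (not r or t), q  //  not (not r or t), not q.
              branch 2.1.1.1 (add (not r or t), q):
                not (s and s): β-rule — branch into not s  //  not s.
                  branch 2.1.1.1.1 (add not s):
                    × closes — contains both s and not s.
                  branch 2.1.1.1.2 (add not s):
                    × closes — contains both s and not s.
              branch 2.1.1.2 (add not (not r or t), not q):
                × closes — contains both q and not q.
          branch 2.1.2 (add not q):
            × closes — contains both q and not q.
      branch 2.2 (add (not s implies p)):
        not ((s and s) and q): β-rule — branch into not (s and s)  //  not q.
          branch 2.2.1 (add not (s and s)):
            (not s implies p): β-rule — branch into not not s  //  p.
              branch 2.2.1.1 (add not not s):
                not (s and s): β-rule — branch into not s  //  not s.
                  branch 2.2.1.1.1 (add not s):
                    × closes — contains both s and not s.
                  branch 2.2.1.1.2 (add not s):
                    × closes — contains both s and not s.
              branch 2.2.1.2 (add p):
                not (s and s): β-rule — branch into not s  //  not s.
                  branch 2.2.1.2.1 (add not s):
                    × closes — contains both s and not s.
                  branch 2.2.1.2.2 (add not s):
                    × closes — contains both s and not s.
          branch 2.2.2 (add not q):
            × closes — contains both q and not q.
All 10 branches close.
Every branch closed, so the negation is unsatisfiable and the formula is valid.

Valid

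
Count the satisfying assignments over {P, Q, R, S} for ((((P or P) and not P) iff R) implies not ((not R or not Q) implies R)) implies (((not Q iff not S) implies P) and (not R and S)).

3

Initial set: {(((((P or P) and not P) iff R) implies not ((not R or not Q) implies R)) implies (((not Q iff not S) implies P) and (not R and S)))}.
(((((P or P) and not P) iff R) implies not ((not R or not Q) implies R)) implies (((not Q iff not S) implies P) and (not R and S))): β-rule — branch into not ((((P or P) and not P) iff R) implies not ((not R or not Q) implies R))  //  (((not Q iff not S) implies P) and (not R and S)).
  branch 1 (add not ((((P or P) and not P) iff R) implies not ((not R or not Q) implies R))):
    not ((((P or P) and not P) iff R) implies not ((not R or not Q) implies R)): α-rule — add (((P or P) and not P) iff R), not not ((not R or not Q) implies R).
    (((P or P) and not P) iff R): β-rule — branch into ((P or P) and not P), R  //  not ((P or P) and not P), not R.
      branch 1.1 (add ((P or P) and not P), R):
        ((P or P) and not P): α-rule — add (P or P), not P.
        not not ((not R or not Q) implies R): β-rule — branch into not (not R or not Q)  //  R.
          branch 1.1.1 (add not (not R or not Q)):
            not (not R or not Q): α-rule — add not not R, not not Q.
            (P or P): β-rule — branch into P  //  P.
              branch 1.1.1.1 (add P):
                × closes — contains both P and not P.
              branch 1.1.1.2 (add P):
                × closes — contains both P and not P.
          branch 1.1.2 (add R):
            (P or P): β-rule — branch into P  //  P.
              branch 1.1.2.1 (add P):
                × closes — contains both P and not P.
              branch 1.1.2.2 (add P):
                × closes — contains both P and not P.
      branch 1.2 (add not ((P or P) and not P), not R):
        not not ((not R or not Q) implies R): β-rule — branch into not (not R or not Q)  //  R.
          branch 1.2.1 (add not (not R or not Q)):
            not (not R or not Q): α-rule — add not not R, not not Q.
            × closes — contains both R and not R.
          branch 1.2.2 (add R):
            × closes — contains both R and not R.
  branch 2 (add (((not Q iff not S) implies P) and (not R and S))):
    (((not Q iff not S) implies P) and (not R and S)): α-rule — add ((not Q iff not S) implies P), (not R and S).
    (not R and S): α-rule — add not R, S.
    ((not Q iff not S) implies P): β-rule — branch into not (not Q iff not S)  //  P.
      branch 2.1 (add not (not Q iff not S)):
        not (not Q iff not S): β-rule — branch into not Q, not not S  //  not not Q, not S.
          branch 2.1.1 (add not Q, not not S):
            ○ open, literals {Q=0, R=0, S=1}.
          branch 2.1.2 (add not not Q, not S):
            × closes — contains both S and not S.
      branch 2.2 (add P):
        ○ open, literals {P=1, R=0, S=1}.
7 branches closed, 2 open.
Each open branch fixes some atoms; the unmentioned ones are free. Counting distinct full assignments: branch {Q=0, R=0, S=1} (P) contributes 2 new; branch {P=1, R=0, S=1} (Q) contributes 1 new. Total: 3.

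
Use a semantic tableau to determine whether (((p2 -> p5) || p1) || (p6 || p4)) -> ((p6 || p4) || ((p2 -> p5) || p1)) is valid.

Valid

Assume the negation and expand:
Initial set: {F ((((p2 -> p5) || p1) || (p6 || p4)) -> ((p6 || p4) || ((p2 -> p5) || p1)))}.
F ((((p2 -> p5) || p1) || (p6 || p4)) -> ((p6 || p4) || ((p2 -> p5) || p1))): α-rule — add T (((p2 -> p5) || p1) || (p6 || p4)), F ((p6 || p4) || ((p2 -> p5) || p1)).
F ((p6 || p4) || ((p2 -> p5) || p1)): α-rule — add F (p6 || p4), F ((p2 -> p5) || p1).
F (p6 || p4): α-rule — add F p6, F p4.
F ((p2 -> p5) || p1): α-rule — add F (p2 -> p5), F p1.
F (p2 -> p5): α-rule — add T p2, F p5.
T (((p2 -> p5) || p1) || (p6 || p4)): β-rule — branch into T ((p2 -> p5) || p1)  //  T (p6 || p4).
  branch 1 (add T ((p2 -> p5) || p1)):
    T ((p2 -> p5) || p1): β-rule — branch into T (p2 -> p5)  //  T p1.
      branch 1.1 (add T (p2 -> p5)):
        T (p2 -> p5): β-rule — branch into F p2  //  T p5.
          branch 1.1.1 (add F p2):
            × closes — contains both p2 and !p2.
          branch 1.1.2 (add T p5):
            × closes — contains both p5 and !p5.
      branch 1.2 (add T p1):
        × closes — contains both p1 and !p1.
  branch 2 (add T (p6 || p4)):
    T (p6 || p4): β-rule — branch into T p6  //  T p4.
      branch 2.1 (add T p6):
        × closes — contains both p6 and !p6.
      branch 2.2 (add T p4):
        × closes — contains both p4 and !p4.
All 5 branches close.
Every branch closed, so the negation is unsatisfiable and the formula is valid.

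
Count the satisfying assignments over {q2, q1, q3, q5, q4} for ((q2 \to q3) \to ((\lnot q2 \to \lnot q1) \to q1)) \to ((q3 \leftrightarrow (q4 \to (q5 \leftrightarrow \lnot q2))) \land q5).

17

Initial set: {(((q2 \to q3) \to ((\lnot q2 \to \lnot q1) \to q1)) \to ((q3 \leftrightarrow (q4 \to (q5 \leftrightarrow \lnot q2))) \land q5))}.
(((q2 \to q3) \to ((\lnot q2 \to \lnot q1) \to q1)) \to ((q3 \leftrightarrow (q4 \to (q5 \leftrightarrow \lnot q2))) \land q5)): β-rule — branch into \lnot ((q2 \to q3) \to ((\lnot q2 \to \lnot q1) \to q1))  //  ((q3 \leftrightarrow (q4 \to (q5 \leftrightarrow \lnot q2))) \land q5).
  branch 1 (add \lnot ((q2 \to q3) \to ((\lnot q2 \to \lnot q1) \to q1))):
    \lnot ((q2 \to q3) \to ((\lnot q2 \to \lnot q1) \to q1)): α-rule — add (q2 \to q3), \lnot ((\lnot q2 \to \lnot q1) \to q1).
    \lnot ((\lnot q2 \to \lnot q1) \to q1): α-rule — add (\lnot q2 \to \lnot q1), \lnot q1.
    (q2 \to q3): β-rule — branch into \lnot q2  //  q3.
      branch 1.1 (add \lnot q2):
        (\lnot q2 \to \lnot q1): β-rule — branch into \lnot \lnot q2  //  \lnot q1.
          branch 1.1.1 (add \lnot \lnot q2):
            × closes — contains both q2 and \lnot q2.
          branch 1.1.2 (add \lnot q1):
            ○ open, literals {q1=F, q2=F}.
      branch 1.2 (add q3):
        (\lnot q2 \to \lnot q1): β-rule — branch into \lnot \lnot q2  //  \lnot q1.
          branch 1.2.1 (add \lnot \lnot q2):
            ○ open, literals {q1=F, q2=T, q3=T}.
          branch 1.2.2 (add \lnot q1):
            ○ open, literals {q1=F, q3=T}.
  branch 2 (add ((q3 \leftrightarrow (q4 \to (q5 \leftrightarrow \lnot q2))) \land q5)):
    ((q3 \leftrightarrow (q4 \to (q5 \leftrightarrow \lnot q2))) \land q5): α-rule — add (q3 \leftrightarrow (q4 \to (q5 \leftrightarrow \lnot q2))), q5.
    (q3 \leftrightarrow (q4 \to (q5 \leftrightarrow \lnot q2))): β-rule — branch into q3, (q4 \to (q5 \leftrightarrow \lnot q2))  //  \lnot q3, \lnot (q4 \to (q5 \leftrightarrow \lnot q2)).
      branch 2.1 (add q3, (q4 \to (q5 \leftrightarrow \lnot q2))):
        (q4 \to (q5 \leftrightarrow \lnot q2)): β-rule — branch into \lnot q4  //  (q5 \leftrightarrow \lnot q2).
          branch 2.1.1 (add \lnot q4):
            ○ open, literals {q3=T, q4=F, q5=T}.
          branch 2.1.2 (add (q5 \leftrightarrow \lnot q2)):
            (q5 \leftrightarrow \lnot q2): β-rule — branch into q5, \lnot q2  //  \lnot q5, \lnot \lnot q2.
              branch 2.1.2.1 (add q5, \lnot q2):
                ○ open, literals {q2=F, q3=T, q5=T}.
              branch 2.1.2.2 (add \lnot q5, \lnot \lnot q2):
                × closes — contains both q5 and \lnot q5.
      branch 2.2 (add \lnot q3, \lnot (q4 \to (q5 \leftrightarrow \lnot q2))):
        \lnot (q4 \to (q5 \leftrightarrow \lnot q2)): α-rule — add q4, \lnot (q5 \leftrightarrow \lnot q2).
        \lnot (q5 \leftrightarrow \lnot q2): β-rule — branch into q5, \lnot \lnot q2  //  \lnot q5, \lnot q2.
          branch 2.2.1 (add q5, \lnot \lnot q2):
            ○ open, literals {q2=T, q3=F, q4=T, q5=T}.
          branch 2.2.2 (add \lnot q5, \lnot q2):
            × closes — contains both q5 and \lnot q5.
3 branches closed, 6 open.
Each open branch fixes some atoms; the unmentioned ones are free. Counting distinct full assignments: branch {q1=F, q2=F} (q3, q5, q4) contributes 8 new; branch {q1=F, q2=T, q3=T} (q5, q4) contributes 4 new; branch {q1=F, q3=T} (q2, q5, q4) contributes 0 new; branch {q3=T, q4=F, q5=T} (q2, q1) contributes 2 new; branch {q2=F, q3=T, q5=T} (q1, q4) contributes 1 new; branch {q2=T, q3=F, q4=T, q5=T} (q1) contributes 2 new. Total: 17.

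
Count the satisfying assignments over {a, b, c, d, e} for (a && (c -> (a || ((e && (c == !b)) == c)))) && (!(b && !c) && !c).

Initial set: {((a && (c -> (a || ((e && (c == !b)) == c)))) && (!(b && !c) && !c))}.
((a && (c -> (a || ((e && (c == !b)) == c)))) && (!(b && !c) && !c)): α-rule — add (a && (c -> (a || ((e && (c == !b)) == c)))), (!(b && !c) && !c).
(a && (c -> (a || ((e && (c == !b)) == c)))): α-rule — add a, (c -> (a || ((e && (c == !b)) == c))).
(!(b && !c) && !c): α-rule — add !(b && !c), !c.
(c -> (a || ((e && (c == !b)) == c))): β-rule — branch into !c  //  (a || ((e && (c == !b)) == c)).
  branch 1 (add !c):
    !(b && !c): β-rule — branch into !b  //  !!c.
      branch 1.1 (add !b):
        ○ open, literals {a=T, b=F, c=F}.
      branch 1.2 (add !!c):
        × closes — contains both c and !c.
  branch 2 (add (a || ((e && (c == !b)) == c))):
    !(b && !c): β-rule — branch into !b  //  !!c.
      branch 2.1 (add !b):
        (a || ((e && (c == !b)) == c)): β-rule — branch into a  //  ((e && (c == !b)) == c).
          branch 2.1.1 (add a):
            ○ open, literals {a=T, b=F, c=F}.
          branch 2.1.2 (add ((e && (c == !b)) == c)):
            ((e && (c == !b)) == c): β-rule — branch into (e && (c == !b)), c  //  !(e && (c == !b)), !c.
              branch 2.1.2.1 (add (e && (c == !b)), c):
                × closes — contains both c and !c.
              branch 2.1.2.2 (add !(e && (c == !b)), !c):
                !(e && (c == !b)): β-rule — branch into !e  //  !(c == !b).
                  branch 2.1.2.2.1 (add !e):
                    ○ open, literals {a=T, b=F, c=F, e=F}.
                  branch 2.1.2.2.2 (add !(c == !b)):
                    !(c == !b): β-rule — branch into c, !!b  //  !c, !b.
                      branch 2.1.2.2.2.1 (add c, !!b):
                        × closes — contains both c and !c.
                      branch 2.1.2.2.2.2 (add !c, !b):
                        ○ open, literals {a=T, b=F, c=F}.
      branch 2.2 (add !!c):
        × closes — contains both c and !c.
4 branches closed, 4 open.
Each open branch fixes some atoms; the unmentioned ones are free. Counting distinct full assignments: branch {a=T, b=F, c=F} (d, e) contributes 4 new; branch {a=T, b=F, c=F} (d, e) contributes 0 new; branch {a=T, b=F, c=F, e=F} (d) contributes 0 new; branch {a=T, b=F, c=F} (d, e) contributes 0 new. Total: 4.

4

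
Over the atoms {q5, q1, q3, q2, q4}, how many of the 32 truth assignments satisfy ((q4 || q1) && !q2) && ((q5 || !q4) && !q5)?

Initial set: {(((q4 || q1) && !q2) && ((q5 || !q4) && !q5))}.
(((q4 || q1) && !q2) && ((q5 || !q4) && !q5)): α-rule — add ((q4 || q1) && !q2), ((q5 || !q4) && !q5).
((q4 || q1) && !q2): α-rule — add (q4 || q1), !q2.
((q5 || !q4) && !q5): α-rule — add (q5 || !q4), !q5.
(q4 || q1): β-rule — branch into q4  //  q1.
  branch 1 (add q4):
    (q5 || !q4): β-rule — branch into q5  //  !q4.
      branch 1.1 (add q5):
        × closes — contains both q5 and !q5.
      branch 1.2 (add !q4):
        × closes — contains both q4 and !q4.
  branch 2 (add q1):
    (q5 || !q4): β-rule — branch into q5  //  !q4.
      branch 2.1 (add q5):
        × closes — contains both q5 and !q5.
      branch 2.2 (add !q4):
        ○ open, literals {q1=true, q2=false, q4=false, q5=false}.
3 branches closed, 1 open.
Each open branch fixes some atoms; the unmentioned ones are free. Counting distinct full assignments: branch {q1=true, q2=false, q4=false, q5=false} (q3) contributes 2 new. Total: 2.

2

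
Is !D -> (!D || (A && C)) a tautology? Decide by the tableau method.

Valid

Assume the negation and expand:
Initial set: {!(!D -> (!D || (A && C)))}.
!(!D -> (!D || (A && C))): α-rule — add !D, !(!D || (A && C)).
!(!D || (A && C)): α-rule — add !!D, !(A && C).
× closes — contains both D and !D.
All 1 branch closes.
Every branch closed, so the negation is unsatisfiable and the formula is valid.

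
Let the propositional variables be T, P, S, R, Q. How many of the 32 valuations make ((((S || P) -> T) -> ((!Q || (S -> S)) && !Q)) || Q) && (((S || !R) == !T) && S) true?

Initial set: {(((((S || P) -> T) -> ((!Q || (S -> S)) && !Q)) || Q) && (((S || !R) == !T) && S))}.
(((((S || P) -> T) -> ((!Q || (S -> S)) && !Q)) || Q) && (((S || !R) == !T) && S)): α-rule — add ((((S || P) -> T) -> ((!Q || (S -> S)) && !Q)) || Q), (((S || !R) == !T) && S).
(((S || !R) == !T) && S): α-rule — add ((S || !R) == !T), S.
((((S || P) -> T) -> ((!Q || (S -> S)) && !Q)) || Q): β-rule — branch into (((S || P) -> T) -> ((!Q || (S -> S)) && !Q))  //  Q.
  branch 1 (add (((S || P) -> T) -> ((!Q || (S -> S)) && !Q))):
    ((S || !R) == !T): β-rule — branch into (S || !R), !T  //  !(S || !R), !!T.
      branch 1.1 (add (S || !R), !T):
        (((S || P) -> T) -> ((!Q || (S -> S)) && !Q)): β-rule — branch into !((S || P) -> T)  //  ((!Q || (S -> S)) && !Q).
          branch 1.1.1 (add !((S || P) -> T)):
            !((S || P) -> T): α-rule — add (S || P), !T.
            (S || !R): β-rule — branch into S  //  !R.
              branch 1.1.1.1 (add S):
                (S || P): β-rule — branch into S  //  P.
                  branch 1.1.1.1.1 (add S):
                    ○ open, literals {S=T, T=F}.
                  branch 1.1.1.1.2 (add P):
                    ○ open, literals {P=T, S=T, T=F}.
              branch 1.1.1.2 (add !R):
                (S || P): β-rule — branch into S  //  P.
                  branch 1.1.1.2.1 (add S):
                    ○ open, literals {R=F, S=T, T=F}.
                  branch 1.1.1.2.2 (add P):
                    ○ open, literals {P=T, R=F, S=T, T=F}.
          branch 1.1.2 (add ((!Q || (S -> S)) && !Q)):
            ((!Q || (S -> S)) && !Q): α-rule — add (!Q || (S -> S)), !Q.
            (S || !R): β-rule — branch into S  //  !R.
              branch 1.1.2.1 (add S):
                (!Q || (S -> S)): β-rule — branch into !Q  //  (S -> S).
                  branch 1.1.2.1.1 (add !Q):
                    ○ open, literals {Q=F, S=T, T=F}.
                  branch 1.1.2.1.2 (add (S -> S)):
                    (S -> S): β-rule — branch into !S  //  S.
                      branch 1.1.2.1.2.1 (add !S):
                        × closes — contains both S and !S.
                      branch 1.1.2.1.2.2 (add S):
                        ○ open, literals {Q=F, S=T, T=F}.
              branch 1.1.2.2 (add !R):
                (!Q || (S -> S)): β-rule — branch into !Q  //  (S -> S).
                  branch 1.1.2.2.1 (add !Q):
                    ○ open, literals {Q=F, R=F, S=T, T=F}.
                  branch 1.1.2.2.2 (add (S -> S)):
                    (S -> S): β-rule — branch into !S  //  S.
                      branch 1.1.2.2.2.1 (add !S):
                        × closes — contains both S and !S.
                      branch 1.1.2.2.2.2 (add S):
                        ○ open, literals {Q=F, R=F, S=T, T=F}.
      branch 1.2 (add !(S || !R), !!T):
        !(S || !R): α-rule — add !S, !!R.
        × closes — contains both S and !S.
  branch 2 (add Q):
    ((S || !R) == !T): β-rule — branch into (S || !R), !T  //  !(S || !R), !!T.
      branch 2.1 (add (S || !R), !T):
        (S || !R): β-rule — branch into S  //  !R.
          branch 2.1.1 (add S):
            ○ open, literals {Q=T, S=T, T=F}.
          branch 2.1.2 (add !R):
            ○ open, literals {Q=T, R=F, S=T, T=F}.
      branch 2.2 (add !(S || !R), !!T):
        !(S || !R): α-rule — add !S, !!R.
        × closes — contains both S and !S.
4 branches closed, 10 open.
Each open branch fixes some atoms; the unmentioned ones are free. Counting distinct full assignments: branch {S=T, T=F} (P, R, Q) contributes 8 new; branch {P=T, S=T, T=F} (R, Q) contributes 0 new; branch {R=F, S=T, T=F} (P, Q) contributes 0 new; branch {P=T, R=F, S=T, T=F} (Q) contributes 0 new; branch {Q=F, S=T, T=F} (P, R) contributes 0 new; branch {Q=F, S=T, T=F} (P, R) contributes 0 new; branch {Q=F, R=F, S=T, T=F} (P) contributes 0 new; branch {Q=F, R=F, S=T, T=F} (P) contributes 0 new; branch {Q=T, S=T, T=F} (P, R) contributes 0 new; branch {Q=T, R=F, S=T, T=F} (P) contributes 0 new. Total: 8.

8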